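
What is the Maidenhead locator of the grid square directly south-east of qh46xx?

Longitude subsquare x = 23; +1 → 24, wraps to 0 = a, carry into square.
Longitude square 4; +1 → 5.
Latitude subsquare x = 23; −1 → 22 = w.

QH56aw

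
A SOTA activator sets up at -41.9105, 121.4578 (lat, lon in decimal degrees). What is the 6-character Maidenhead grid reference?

Shift to the Maidenhead origin (180°W, 90°S): lon 301.4578, lat 48.0895.
Field: lon ⌊301.4578/20⌋ = 15 → P; lat ⌊48.0895/10⌋ = 4 → E.
Square: lon ⌊1.4578/2⌋ = 0; lat ⌊8.0895/1⌋ = 8.
Subsquare: lon ⌊1.4578/0.0833333⌋ = 17 → r; lat ⌊0.0895/0.0416667⌋ = 2 → c.

PE08rc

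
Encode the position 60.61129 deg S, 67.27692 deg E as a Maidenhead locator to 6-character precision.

Offset from 180°W / 90°S: lon 247.2769°, lat 29.3887°.
Field: lon ⌊247.2769/20⌋ = 12 → M; lat ⌊29.3887/10⌋ = 2 → C.
Square: lon ⌊7.2769/2⌋ = 3; lat ⌊9.3887/1⌋ = 9.
Subsquare: lon ⌊1.2769/0.0833333⌋ = 15 → p; lat ⌊0.3887/0.0416667⌋ = 9 → j.

MC39pj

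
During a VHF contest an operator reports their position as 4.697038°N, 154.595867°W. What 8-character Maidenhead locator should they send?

BJ24qq87

Add 180° to longitude and 90° to latitude: 25.40413, 94.69704.
Field (20°×10°, letters A–R): lon ⌊25.40413/20⌋ = 1 → B; lat ⌊94.69704/10⌋ = 9 → J.
Square (2°×1°, digits 0–9): lon ⌊5.40413/2⌋ = 2; lat ⌊4.69704/1⌋ = 4.
Subsquare (5′×2.5′, letters a–x): lon ⌊1.40413/0.0833333⌋ = 16 → q; lat ⌊0.69704/0.0416667⌋ = 16 → q.
Extended square (30″×15″, digits 0–9): lon ⌊0.07080/0.00833333⌋ = 8; lat ⌊0.03037/0.00416667⌋ = 7.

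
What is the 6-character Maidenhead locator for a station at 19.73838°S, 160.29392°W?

AH90ug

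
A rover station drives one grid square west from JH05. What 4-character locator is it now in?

IH95

Longitude square 0; −1 → -1, wraps to 9, carry into field.
Longitude field J = 9; −1 → 8 = I.
The latitude characters are unchanged.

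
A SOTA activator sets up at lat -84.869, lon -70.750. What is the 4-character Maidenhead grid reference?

FA45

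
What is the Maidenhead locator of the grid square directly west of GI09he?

GI09ge

Longitude subsquare h = 7; −1 → 6 = g.
The latitude characters are unchanged.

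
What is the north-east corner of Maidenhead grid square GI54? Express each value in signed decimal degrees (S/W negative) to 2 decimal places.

Field G=6, I=8: +6·20° lon, +8·10° lat → SW at lon -60°, lat -10°.
Square 5, 4: +5·2° lon, +4·1° lat → SW at lon -50°, lat -6°.
Cell spans 2° lon × 1° lat. NE corner is SW corner plus one full cell.
latitude -5.00, longitude -48.00.

-5.00, -48.00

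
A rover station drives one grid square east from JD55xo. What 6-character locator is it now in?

Longitude subsquare x = 23; +1 → 24, wraps to 0 = a, carry into square.
Longitude square 5; +1 → 6.
The latitude characters are unchanged.

JD65ao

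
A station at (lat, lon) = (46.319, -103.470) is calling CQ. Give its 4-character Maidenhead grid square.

Shift to the Maidenhead origin (180°W, 90°S): lon 76.53, lat 136.32.
Field: lon ⌊76.53/20⌋ = 3 → D; lat ⌊136.32/10⌋ = 13 → N.
Square: lon ⌊16.53/2⌋ = 8; lat ⌊6.32/1⌋ = 6.

DN86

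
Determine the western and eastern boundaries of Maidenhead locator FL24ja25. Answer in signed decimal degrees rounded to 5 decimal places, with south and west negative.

Field F=5, L=11: +5·20° lon, +11·10° lat → SW at lon -80°, lat 20°.
Square 2, 4: +2·2° lon, +4·1° lat → SW at lon -76°, lat 24°.
Subsquare j=9, a=0: +9·0.0833333° lon, +0·0.0416667° lat → SW at lon -75.25°, lat 24°.
Extended square 2, 5: +2·0.00833333° lon, +5·0.00416667° lat → SW at lon -75.2333°, lat 24.0208°.
Cell spans 0.00833333° lon × 0.00416667° lat.
west -75.23333, east -75.22500.

-75.23333, -75.22500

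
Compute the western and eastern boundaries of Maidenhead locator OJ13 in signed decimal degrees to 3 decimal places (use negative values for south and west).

Field O=14, J=9: +14·20° lon, +9·10° lat → SW at lon 100°, lat 0°.
Square 1, 3: +1·2° lon, +3·1° lat → SW at lon 102°, lat 3°.
Cell spans 2° lon × 1° lat.
west 102.000, east 104.000.

102.000, 104.000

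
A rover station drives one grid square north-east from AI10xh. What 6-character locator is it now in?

Longitude subsquare x = 23; +1 → 24, wraps to 0 = a, carry into square.
Longitude square 1; +1 → 2.
Latitude subsquare h = 7; +1 → 8 = i.

AI20ai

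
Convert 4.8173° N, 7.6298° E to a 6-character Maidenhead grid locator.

Offset from 180°W / 90°S: lon 187.6298°, lat 94.8173°.
Field: lon ⌊187.6298/20⌋ = 9 → J; lat ⌊94.8173/10⌋ = 9 → J.
Square: lon ⌊7.6298/2⌋ = 3; lat ⌊4.8173/1⌋ = 4.
Subsquare: lon ⌊1.6298/0.0833333⌋ = 19 → t; lat ⌊0.8173/0.0416667⌋ = 19 → t.

JJ34tt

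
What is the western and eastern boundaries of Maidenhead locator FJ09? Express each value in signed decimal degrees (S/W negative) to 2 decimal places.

-80.00, -78.00

Field F=5, J=9: +5·20° lon, +9·10° lat → SW at lon -80°, lat 0°.
Square 0, 9: +0·2° lon, +9·1° lat → SW at lon -80°, lat 9°.
Cell spans 2° lon × 1° lat.
west -80.00, east -78.00.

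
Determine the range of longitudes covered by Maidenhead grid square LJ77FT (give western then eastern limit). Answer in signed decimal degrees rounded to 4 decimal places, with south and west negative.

Field L=11, J=9: +11·20° lon, +9·10° lat → SW at lon 40°, lat 0°.
Square 7, 7: +7·2° lon, +7·1° lat → SW at lon 54°, lat 7°.
Subsquare f=5, t=19: +5·0.0833333° lon, +19·0.0416667° lat → SW at lon 54.4167°, lat 7.79167°.
Cell spans 0.0833333° lon × 0.0416667° lat.
west 54.4167, east 54.5000.

54.4167, 54.5000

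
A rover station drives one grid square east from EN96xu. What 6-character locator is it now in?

Longitude subsquare x = 23; +1 → 24, wraps to 0 = a, carry into square.
Longitude square 9; +1 → 10, wraps to 0, carry into field.
Longitude field E = 4; +1 → 5 = F.
The latitude characters are unchanged.

FN06au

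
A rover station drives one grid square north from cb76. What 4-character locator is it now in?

CB77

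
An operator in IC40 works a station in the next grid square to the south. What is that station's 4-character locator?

IB49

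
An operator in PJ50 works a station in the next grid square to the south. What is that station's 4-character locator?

PI59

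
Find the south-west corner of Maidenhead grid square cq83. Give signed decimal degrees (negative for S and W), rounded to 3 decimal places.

73.000, -124.000

Field C=2, Q=16: +2·20° lon, +16·10° lat → SW at lon -140°, lat 70°.
Square 8, 3: +8·2° lon, +3·1° lat → SW at lon -124°, lat 73°.
latitude 73.000, longitude -124.000.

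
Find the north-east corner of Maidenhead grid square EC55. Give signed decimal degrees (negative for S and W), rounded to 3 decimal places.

-64.000, -88.000

Field E=4, C=2: +4·20° lon, +2·10° lat → SW at lon -100°, lat -70°.
Square 5, 5: +5·2° lon, +5·1° lat → SW at lon -90°, lat -65°.
Cell spans 2° lon × 1° lat. NE corner is SW corner plus one full cell.
latitude -64.000, longitude -88.000.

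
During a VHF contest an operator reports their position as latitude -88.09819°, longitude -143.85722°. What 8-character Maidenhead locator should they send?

Shift to the Maidenhead origin (180°W, 90°S): lon 36.14278, lat 1.90181.
Field (20°×10°, letters A–R): 36.14278/20 → 1 → B, 1.90181/10 → 0 → A; chars BA.
Square (2°×1°, digits 0–9): 16.14278/2 → 8, 1.90181/1 → 1; chars 81.
Subsquare (5′×2.5′, letters a–x): 0.14278/0.0833333 → 1 → b, 0.90181/0.0416667 → 21 → v; chars bv.
Extended square (30″×15″, digits 0–9): 0.05945/0.00833333 → 7, 0.02681/0.00416667 → 6; chars 76.

BA81bv76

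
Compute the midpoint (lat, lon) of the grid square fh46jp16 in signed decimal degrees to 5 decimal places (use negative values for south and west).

Field F=5, H=7: +5·20° lon, +7·10° lat → SW at lon -80°, lat -20°.
Square 4, 6: +4·2° lon, +6·1° lat → SW at lon -72°, lat -14°.
Subsquare j=9, p=15: +9·0.0833333° lon, +15·0.0416667° lat → SW at lon -71.25°, lat -13.375°.
Extended square 1, 6: +1·0.00833333° lon, +6·0.00416667° lat → SW at lon -71.2417°, lat -13.35°.
Cell spans 0.00833333° lon × 0.00416667° lat. Centre is SW corner plus half of each.
latitude -13.34792, longitude -71.23750.

-13.34792, -71.23750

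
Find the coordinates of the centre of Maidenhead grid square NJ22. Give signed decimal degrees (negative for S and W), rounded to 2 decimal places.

2.50, 85.00

Field N=13, J=9: +13·20° lon, +9·10° lat → SW at lon 80°, lat 0°.
Square 2, 2: +2·2° lon, +2·1° lat → SW at lon 84°, lat 2°.
Cell spans 2° lon × 1° lat. Centre is SW corner plus half of each.
latitude 2.50, longitude 85.00.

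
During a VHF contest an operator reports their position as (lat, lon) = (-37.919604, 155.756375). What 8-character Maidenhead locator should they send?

Offset from 180°W / 90°S: lon 335.75637°, lat 52.08040°.
Field: lon ⌊335.75637/20⌋ = 16 → Q; lat ⌊52.08040/10⌋ = 5 → F.
Square: lon ⌊15.75637/2⌋ = 7; lat ⌊2.08040/1⌋ = 2.
Subsquare: lon ⌊1.75637/0.0833333⌋ = 21 → v; lat ⌊0.08040/0.0416667⌋ = 1 → b.
Extended square: lon ⌊0.00637/0.00833333⌋ = 0; lat ⌊0.03873/0.00416667⌋ = 9.

QF72vb09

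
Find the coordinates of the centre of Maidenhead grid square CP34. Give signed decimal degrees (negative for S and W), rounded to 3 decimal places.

64.500, -133.000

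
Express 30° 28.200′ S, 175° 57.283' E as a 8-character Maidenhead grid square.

RF79xm47

Shift to the Maidenhead origin (180°W, 90°S): lon 355.95472, lat 59.53000.
Field (20°×10°, letters A–R): lon ⌊355.95472/20⌋ = 17 → R; lat ⌊59.53000/10⌋ = 5 → F.
Square (2°×1°, digits 0–9): lon ⌊15.95472/2⌋ = 7; lat ⌊9.53000/1⌋ = 9.
Subsquare (5′×2.5′, letters a–x): lon ⌊1.95472/0.0833333⌋ = 23 → x; lat ⌊0.53000/0.0416667⌋ = 12 → m.
Extended square (30″×15″, digits 0–9): lon ⌊0.03805/0.00833333⌋ = 4; lat ⌊0.03000/0.00416667⌋ = 7.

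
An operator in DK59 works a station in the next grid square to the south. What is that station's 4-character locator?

Latitude square 9; −1 → 8.
The longitude characters are unchanged.

DK58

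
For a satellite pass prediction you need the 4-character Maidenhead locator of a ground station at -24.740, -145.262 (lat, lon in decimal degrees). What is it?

BG75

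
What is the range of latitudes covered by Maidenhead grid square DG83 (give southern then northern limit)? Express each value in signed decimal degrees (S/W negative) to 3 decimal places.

Field D=3, G=6: +3·20° lon, +6·10° lat → SW at lon -120°, lat -30°.
Square 8, 3: +8·2° lon, +3·1° lat → SW at lon -104°, lat -27°.
Cell spans 2° lon × 1° lat.
south -27.000, north -26.000.

-27.000, -26.000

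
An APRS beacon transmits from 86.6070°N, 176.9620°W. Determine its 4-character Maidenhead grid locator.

AR16

Add 180° to longitude and 90° to latitude: 3.04, 176.61.
Field: 3.04/20 → 0 → A, 176.61/10 → 17 → R; chars AR.
Square: 3.04/2 → 1, 6.61/1 → 6; chars 16.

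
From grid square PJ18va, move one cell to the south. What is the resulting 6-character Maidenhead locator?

PJ17vx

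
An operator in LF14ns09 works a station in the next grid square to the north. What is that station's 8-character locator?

Latitude extended square 9; +1 → 10, wraps to 0, carry into subsquare.
Latitude subsquare s = 18; +1 → 19 = t.
The longitude characters are unchanged.

LF14nt00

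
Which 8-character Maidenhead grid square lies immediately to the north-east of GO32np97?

Longitude extended square 9; +1 → 10, wraps to 0, carry into subsquare.
Longitude subsquare n = 13; +1 → 14 = o.
Latitude extended square 7; +1 → 8.

GO32op08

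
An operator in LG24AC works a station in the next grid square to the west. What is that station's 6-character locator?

Longitude subsquare a = 0; −1 → -1, wraps to 23 = x, carry into square.
Longitude square 2; −1 → 1.
The latitude characters are unchanged.

LG14xc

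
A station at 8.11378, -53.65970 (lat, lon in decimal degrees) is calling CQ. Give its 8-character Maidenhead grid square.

Add 180° to longitude and 90° to latitude: 126.34030, 98.11378.
Field: lon ⌊126.34030/20⌋ = 6 → G; lat ⌊98.11378/10⌋ = 9 → J.
Square: lon ⌊6.34030/2⌋ = 3; lat ⌊8.11378/1⌋ = 8.
Subsquare: lon ⌊0.34030/0.0833333⌋ = 4 → e; lat ⌊0.11378/0.0416667⌋ = 2 → c.
Extended square: lon ⌊0.00697/0.00833333⌋ = 0; lat ⌊0.03045/0.00416667⌋ = 7.

GJ38ec07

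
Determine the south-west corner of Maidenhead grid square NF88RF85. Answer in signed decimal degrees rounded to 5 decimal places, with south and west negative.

-31.77083, 97.48333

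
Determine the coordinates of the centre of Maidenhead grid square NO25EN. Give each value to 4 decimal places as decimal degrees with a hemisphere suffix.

55.5625° N, 84.3750° E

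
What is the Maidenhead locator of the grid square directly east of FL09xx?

FL19ax

Longitude subsquare x = 23; +1 → 24, wraps to 0 = a, carry into square.
Longitude square 0; +1 → 1.
The latitude characters are unchanged.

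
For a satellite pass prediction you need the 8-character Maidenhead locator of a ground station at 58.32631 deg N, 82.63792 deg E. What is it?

NO18hh68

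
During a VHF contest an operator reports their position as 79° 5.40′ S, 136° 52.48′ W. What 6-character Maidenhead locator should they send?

CB10nv

Shift to the Maidenhead origin (180°W, 90°S): lon 43.1253, lat 10.9100.
Field (20°×10°, letters A–R): 43.1253/20 → 2 → C, 10.9100/10 → 1 → B; chars CB.
Square (2°×1°, digits 0–9): 3.1253/2 → 1, 0.9100/1 → 0; chars 10.
Subsquare (5′×2.5′, letters a–x): 1.1253/0.0833333 → 13 → n, 0.9100/0.0416667 → 21 → v; chars nv.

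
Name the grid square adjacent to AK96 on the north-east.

BK07

Longitude square 9; +1 → 10, wraps to 0, carry into field.
Longitude field A = 0; +1 → 1 = B.
Latitude square 6; +1 → 7.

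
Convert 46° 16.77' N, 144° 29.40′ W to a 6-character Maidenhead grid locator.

BN76sg

Shift to the Maidenhead origin (180°W, 90°S): lon 35.5100, lat 136.2795.
Field: 35.5100/20 → 1 → B, 136.2795/10 → 13 → N; chars BN.
Square: 15.5100/2 → 7, 6.2795/1 → 6; chars 76.
Subsquare: 1.5100/0.0833333 → 18 → s, 0.2795/0.0416667 → 6 → g; chars sg.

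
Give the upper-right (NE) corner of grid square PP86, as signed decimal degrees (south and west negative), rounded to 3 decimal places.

Field P=15, P=15: +15·20° lon, +15·10° lat → SW at lon 120°, lat 60°.
Square 8, 6: +8·2° lon, +6·1° lat → SW at lon 136°, lat 66°.
Cell spans 2° lon × 1° lat. NE corner is SW corner plus one full cell.
latitude 67.000, longitude 138.000.

67.000, 138.000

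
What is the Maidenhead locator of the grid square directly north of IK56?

IK57

Latitude square 6; +1 → 7.
The longitude characters are unchanged.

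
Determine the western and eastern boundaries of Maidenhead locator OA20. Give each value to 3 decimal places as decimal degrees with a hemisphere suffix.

104.000° E, 106.000° E

Field O=14, A=0: +14·20° lon, +0·10° lat → SW at lon 100°, lat -90°.
Square 2, 0: +2·2° lon, +0·1° lat → SW at lon 104°, lat -90°.
Cell spans 2° lon × 1° lat.
west 104.000° E, east 106.000° E.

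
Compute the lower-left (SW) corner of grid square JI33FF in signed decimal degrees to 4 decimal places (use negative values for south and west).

-6.7917, 6.4167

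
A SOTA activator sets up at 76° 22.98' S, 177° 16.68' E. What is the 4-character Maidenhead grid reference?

Offset from 180°W / 90°S: lon 357.28°, lat 13.62°.
Field: 357.28/20 → 17 → R, 13.62/10 → 1 → B; chars RB.
Square: 17.28/2 → 8, 3.62/1 → 3; chars 83.

RB83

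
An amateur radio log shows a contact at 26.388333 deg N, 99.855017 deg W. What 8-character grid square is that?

Add 180° to longitude and 90° to latitude: 80.14498, 116.38833.
Field: lon ⌊80.14498/20⌋ = 4 → E; lat ⌊116.38833/10⌋ = 11 → L.
Square: lon ⌊0.14498/2⌋ = 0; lat ⌊6.38833/1⌋ = 6.
Subsquare: lon ⌊0.14498/0.0833333⌋ = 1 → b; lat ⌊0.38833/0.0416667⌋ = 9 → j.
Extended square: lon ⌊0.06165/0.00833333⌋ = 7; lat ⌊0.01333/0.00416667⌋ = 3.

EL06bj73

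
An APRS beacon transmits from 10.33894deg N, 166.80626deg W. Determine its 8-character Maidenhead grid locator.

AK60oi31

Add 180° to longitude and 90° to latitude: 13.19374, 100.33894.
Field: lon ⌊13.19374/20⌋ = 0 → A; lat ⌊100.33894/10⌋ = 10 → K.
Square: lon ⌊13.19374/2⌋ = 6; lat ⌊0.33894/1⌋ = 0.
Subsquare: lon ⌊1.19374/0.0833333⌋ = 14 → o; lat ⌊0.33894/0.0416667⌋ = 8 → i.
Extended square: lon ⌊0.02707/0.00833333⌋ = 3; lat ⌊0.00561/0.00416667⌋ = 1.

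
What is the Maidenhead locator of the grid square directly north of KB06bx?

KB07ba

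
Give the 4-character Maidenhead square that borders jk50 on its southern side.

Latitude square 0; −1 → -1, wraps to 9, carry into field.
Latitude field K = 10; −1 → 9 = J.
The longitude characters are unchanged.

JJ59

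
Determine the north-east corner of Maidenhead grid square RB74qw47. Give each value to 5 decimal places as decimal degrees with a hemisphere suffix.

75.05000° S, 175.37500° E

Field R=17, B=1: +17·20° lon, +1·10° lat → SW at lon 160°, lat -80°.
Square 7, 4: +7·2° lon, +4·1° lat → SW at lon 174°, lat -76°.
Subsquare q=16, w=22: +16·0.0833333° lon, +22·0.0416667° lat → SW at lon 175.333°, lat -75.0833°.
Extended square 4, 7: +4·0.00833333° lon, +7·0.00416667° lat → SW at lon 175.367°, lat -75.0542°.
Cell spans 0.00833333° lon × 0.00416667° lat. NE corner is SW corner plus one full cell.
latitude 75.05000° S, longitude 175.37500° E.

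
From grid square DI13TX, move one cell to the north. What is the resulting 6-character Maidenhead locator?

Latitude subsquare x = 23; +1 → 24, wraps to 0 = a, carry into square.
Latitude square 3; +1 → 4.
The longitude characters are unchanged.

DI14ta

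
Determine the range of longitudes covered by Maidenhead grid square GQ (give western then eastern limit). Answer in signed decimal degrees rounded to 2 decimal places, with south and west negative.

Field G=6, Q=16: +6·20° lon, +16·10° lat → SW at lon -60°, lat 70°.
Cell spans 20° lon × 10° lat.
west -60.00, east -40.00.

-60.00, -40.00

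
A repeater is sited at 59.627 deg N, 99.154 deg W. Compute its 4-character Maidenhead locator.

EO09

Offset from 180°W / 90°S: lon 80.85°, lat 149.63°.
Field (20°×10°, letters A–R): lon ⌊80.85/20⌋ = 4 → E; lat ⌊149.63/10⌋ = 14 → O.
Square (2°×1°, digits 0–9): lon ⌊0.85/2⌋ = 0; lat ⌊9.63/1⌋ = 9.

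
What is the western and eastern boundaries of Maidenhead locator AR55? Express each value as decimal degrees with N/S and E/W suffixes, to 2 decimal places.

Field A=0, R=17: +0·20° lon, +17·10° lat → SW at lon -180°, lat 80°.
Square 5, 5: +5·2° lon, +5·1° lat → SW at lon -170°, lat 85°.
Cell spans 2° lon × 1° lat.
west 170.00° W, east 168.00° W.

170.00° W, 168.00° W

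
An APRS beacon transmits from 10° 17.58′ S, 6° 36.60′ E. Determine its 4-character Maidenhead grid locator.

Shift to the Maidenhead origin (180°W, 90°S): lon 186.61, lat 79.71.
Field (20°×10°, letters A–R): lon ⌊186.61/20⌋ = 9 → J; lat ⌊79.71/10⌋ = 7 → H.
Square (2°×1°, digits 0–9): lon ⌊6.61/2⌋ = 3; lat ⌊9.71/1⌋ = 9.

JH39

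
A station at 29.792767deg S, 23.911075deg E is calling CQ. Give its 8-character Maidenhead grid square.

KG10we99

Shift to the Maidenhead origin (180°W, 90°S): lon 203.91108, lat 60.20723.
Field: 203.91108/20 → 10 → K, 60.20723/10 → 6 → G; chars KG.
Square: 3.91108/2 → 1, 0.20723/1 → 0; chars 10.
Subsquare: 1.91108/0.0833333 → 22 → w, 0.20723/0.0416667 → 4 → e; chars we.
Extended square: 0.07774/0.00833333 → 9, 0.04057/0.00416667 → 9; chars 99.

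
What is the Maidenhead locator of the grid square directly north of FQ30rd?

Latitude subsquare d = 3; +1 → 4 = e.
The longitude characters are unchanged.

FQ30re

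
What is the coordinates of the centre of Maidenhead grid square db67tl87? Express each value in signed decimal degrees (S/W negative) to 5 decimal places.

-72.51042, -106.34583

Field D=3, B=1: +3·20° lon, +1·10° lat → SW at lon -120°, lat -80°.
Square 6, 7: +6·2° lon, +7·1° lat → SW at lon -108°, lat -73°.
Subsquare t=19, l=11: +19·0.0833333° lon, +11·0.0416667° lat → SW at lon -106.417°, lat -72.5417°.
Extended square 8, 7: +8·0.00833333° lon, +7·0.00416667° lat → SW at lon -106.35°, lat -72.5125°.
Cell spans 0.00833333° lon × 0.00416667° lat. Centre is SW corner plus half of each.
latitude -72.51042, longitude -106.34583.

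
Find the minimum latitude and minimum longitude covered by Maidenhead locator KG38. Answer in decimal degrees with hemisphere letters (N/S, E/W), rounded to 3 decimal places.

22.000° S, 26.000° E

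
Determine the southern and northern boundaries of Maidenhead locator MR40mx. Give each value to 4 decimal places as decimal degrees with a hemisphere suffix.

80.9583° N, 81.0000° N

Field M=12, R=17: +12·20° lon, +17·10° lat → SW at lon 60°, lat 80°.
Square 4, 0: +4·2° lon, +0·1° lat → SW at lon 68°, lat 80°.
Subsquare m=12, x=23: +12·0.0833333° lon, +23·0.0416667° lat → SW at lon 69°, lat 80.9583°.
Cell spans 0.0833333° lon × 0.0416667° lat.
south 80.9583° N, north 81.0000° N.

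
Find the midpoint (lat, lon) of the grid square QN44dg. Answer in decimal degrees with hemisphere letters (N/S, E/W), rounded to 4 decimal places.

Field Q=16, N=13: +16·20° lon, +13·10° lat → SW at lon 140°, lat 40°.
Square 4, 4: +4·2° lon, +4·1° lat → SW at lon 148°, lat 44°.
Subsquare d=3, g=6: +3·0.0833333° lon, +6·0.0416667° lat → SW at lon 148.25°, lat 44.25°.
Cell spans 0.0833333° lon × 0.0416667° lat. Centre is SW corner plus half of each.
latitude 44.2708° N, longitude 148.2917° E.

44.2708° N, 148.2917° E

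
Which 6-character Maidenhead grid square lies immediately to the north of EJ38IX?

Latitude subsquare x = 23; +1 → 24, wraps to 0 = a, carry into square.
Latitude square 8; +1 → 9.
The longitude characters are unchanged.

EJ39ia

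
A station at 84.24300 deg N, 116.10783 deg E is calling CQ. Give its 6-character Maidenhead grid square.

OR84bf

Add 180° to longitude and 90° to latitude: 296.1078, 174.2430.
Field: lon ⌊296.1078/20⌋ = 14 → O; lat ⌊174.2430/10⌋ = 17 → R.
Square: lon ⌊16.1078/2⌋ = 8; lat ⌊4.2430/1⌋ = 4.
Subsquare: lon ⌊0.1078/0.0833333⌋ = 1 → b; lat ⌊0.2430/0.0416667⌋ = 5 → f.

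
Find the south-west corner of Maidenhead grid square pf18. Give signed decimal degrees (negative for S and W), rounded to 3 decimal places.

Field P=15, F=5: +15·20° lon, +5·10° lat → SW at lon 120°, lat -40°.
Square 1, 8: +1·2° lon, +8·1° lat → SW at lon 122°, lat -32°.
latitude -32.000, longitude 122.000.

-32.000, 122.000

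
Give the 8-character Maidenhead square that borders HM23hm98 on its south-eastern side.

Longitude extended square 9; +1 → 10, wraps to 0, carry into subsquare.
Longitude subsquare h = 7; +1 → 8 = i.
Latitude extended square 8; −1 → 7.

HM23im07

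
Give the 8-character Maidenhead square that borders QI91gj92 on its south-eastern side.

QI91hj01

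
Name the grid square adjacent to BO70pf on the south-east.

Longitude subsquare p = 15; +1 → 16 = q.
Latitude subsquare f = 5; −1 → 4 = e.

BO70qe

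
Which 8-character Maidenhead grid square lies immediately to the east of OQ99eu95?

OQ99fu05

Longitude extended square 9; +1 → 10, wraps to 0, carry into subsquare.
Longitude subsquare e = 4; +1 → 5 = f.
The latitude characters are unchanged.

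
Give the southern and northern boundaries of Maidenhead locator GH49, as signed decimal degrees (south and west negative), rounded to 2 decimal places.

-11.00, -10.00

Field G=6, H=7: +6·20° lon, +7·10° lat → SW at lon -60°, lat -20°.
Square 4, 9: +4·2° lon, +9·1° lat → SW at lon -52°, lat -11°.
Cell spans 2° lon × 1° lat.
south -11.00, north -10.00.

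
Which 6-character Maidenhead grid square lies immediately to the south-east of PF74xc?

PF84ab

Longitude subsquare x = 23; +1 → 24, wraps to 0 = a, carry into square.
Longitude square 7; +1 → 8.
Latitude subsquare c = 2; −1 → 1 = b.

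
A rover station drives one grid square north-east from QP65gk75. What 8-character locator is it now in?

Longitude extended square 7; +1 → 8.
Latitude extended square 5; +1 → 6.

QP65gk86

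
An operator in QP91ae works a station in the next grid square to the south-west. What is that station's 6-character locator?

Longitude subsquare a = 0; −1 → -1, wraps to 23 = x, carry into square.
Longitude square 9; −1 → 8.
Latitude subsquare e = 4; −1 → 3 = d.

QP81xd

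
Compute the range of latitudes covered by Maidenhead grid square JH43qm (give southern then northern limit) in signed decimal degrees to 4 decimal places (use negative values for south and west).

-16.5000, -16.4583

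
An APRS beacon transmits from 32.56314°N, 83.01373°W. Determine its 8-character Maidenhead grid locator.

EM82ln85

Add 180° to longitude and 90° to latitude: 96.98627, 122.56314.
Field: lon ⌊96.98627/20⌋ = 4 → E; lat ⌊122.56314/10⌋ = 12 → M.
Square: lon ⌊16.98627/2⌋ = 8; lat ⌊2.56314/1⌋ = 2.
Subsquare: lon ⌊0.98627/0.0833333⌋ = 11 → l; lat ⌊0.56314/0.0416667⌋ = 13 → n.
Extended square: lon ⌊0.06960/0.00833333⌋ = 8; lat ⌊0.02147/0.00416667⌋ = 5.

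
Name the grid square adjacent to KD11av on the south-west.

KD01xu

Longitude subsquare a = 0; −1 → -1, wraps to 23 = x, carry into square.
Longitude square 1; −1 → 0.
Latitude subsquare v = 21; −1 → 20 = u.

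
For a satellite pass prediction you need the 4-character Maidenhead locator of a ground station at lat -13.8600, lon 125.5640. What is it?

Shift to the Maidenhead origin (180°W, 90°S): lon 305.56, lat 76.14.
Field: 305.56/20 → 15 → P, 76.14/10 → 7 → H; chars PH.
Square: 5.56/2 → 2, 6.14/1 → 6; chars 26.

PH26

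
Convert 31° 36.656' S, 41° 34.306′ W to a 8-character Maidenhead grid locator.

Offset from 180°W / 90°S: lon 138.42823°, lat 58.38907°.
Field (20°×10°, letters A–R): lon ⌊138.42823/20⌋ = 6 → G; lat ⌊58.38907/10⌋ = 5 → F.
Square (2°×1°, digits 0–9): lon ⌊18.42823/2⌋ = 9; lat ⌊8.38907/1⌋ = 8.
Subsquare (5′×2.5′, letters a–x): lon ⌊0.42823/0.0833333⌋ = 5 → f; lat ⌊0.38907/0.0416667⌋ = 9 → j.
Extended square (30″×15″, digits 0–9): lon ⌊0.01157/0.00833333⌋ = 1; lat ⌊0.01407/0.00416667⌋ = 3.

GF98fj13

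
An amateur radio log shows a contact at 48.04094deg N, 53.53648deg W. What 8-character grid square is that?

GN38fa59

Offset from 180°W / 90°S: lon 126.46352°, lat 138.04094°.
Field (20°×10°, letters A–R): lon ⌊126.46352/20⌋ = 6 → G; lat ⌊138.04094/10⌋ = 13 → N.
Square (2°×1°, digits 0–9): lon ⌊6.46352/2⌋ = 3; lat ⌊8.04094/1⌋ = 8.
Subsquare (5′×2.5′, letters a–x): lon ⌊0.46352/0.0833333⌋ = 5 → f; lat ⌊0.04094/0.0416667⌋ = 0 → a.
Extended square (30″×15″, digits 0–9): lon ⌊0.04685/0.00833333⌋ = 5; lat ⌊0.04094/0.00416667⌋ = 9.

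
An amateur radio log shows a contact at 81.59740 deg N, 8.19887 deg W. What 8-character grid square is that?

Add 180° to longitude and 90° to latitude: 171.80113, 171.59740.
Field: 171.80113/20 → 8 → I, 171.59740/10 → 17 → R; chars IR.
Square: 11.80113/2 → 5, 1.59740/1 → 1; chars 51.
Subsquare: 1.80113/0.0833333 → 21 → v, 0.59740/0.0416667 → 14 → o; chars vo.
Extended square: 0.05113/0.00833333 → 6, 0.01407/0.00416667 → 3; chars 63.

IR51vo63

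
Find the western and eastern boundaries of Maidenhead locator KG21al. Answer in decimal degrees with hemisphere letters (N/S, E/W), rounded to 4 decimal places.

Field K=10, G=6: +10·20° lon, +6·10° lat → SW at lon 20°, lat -30°.
Square 2, 1: +2·2° lon, +1·1° lat → SW at lon 24°, lat -29°.
Subsquare a=0, l=11: +0·0.0833333° lon, +11·0.0416667° lat → SW at lon 24°, lat -28.5417°.
Cell spans 0.0833333° lon × 0.0416667° lat.
west 24.0000° E, east 24.0833° E.

24.0000° E, 24.0833° E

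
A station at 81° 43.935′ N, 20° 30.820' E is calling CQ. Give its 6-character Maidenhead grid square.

Offset from 180°W / 90°S: lon 200.5137°, lat 171.7322°.
Field: lon ⌊200.5137/20⌋ = 10 → K; lat ⌊171.7322/10⌋ = 17 → R.
Square: lon ⌊0.5137/2⌋ = 0; lat ⌊1.7322/1⌋ = 1.
Subsquare: lon ⌊0.5137/0.0833333⌋ = 6 → g; lat ⌊0.7322/0.0416667⌋ = 17 → r.

KR01gr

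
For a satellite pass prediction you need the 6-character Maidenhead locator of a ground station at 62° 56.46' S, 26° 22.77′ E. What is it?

KC37eb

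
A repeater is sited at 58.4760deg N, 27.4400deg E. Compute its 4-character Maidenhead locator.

Shift to the Maidenhead origin (180°W, 90°S): lon 207.44, lat 148.48.
Field: 207.44/20 → 10 → K, 148.48/10 → 14 → O; chars KO.
Square: 7.44/2 → 3, 8.48/1 → 8; chars 38.

KO38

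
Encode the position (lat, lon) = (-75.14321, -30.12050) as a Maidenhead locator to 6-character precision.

Shift to the Maidenhead origin (180°W, 90°S): lon 149.8795, lat 14.8568.
Field: 149.8795/20 → 7 → H, 14.8568/10 → 1 → B; chars HB.
Square: 9.8795/2 → 4, 4.8568/1 → 4; chars 44.
Subsquare: 1.8795/0.0833333 → 22 → w, 0.8568/0.0416667 → 20 → u; chars wu.

HB44wu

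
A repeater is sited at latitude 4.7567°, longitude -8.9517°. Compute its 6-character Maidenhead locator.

IJ54ms

Offset from 180°W / 90°S: lon 171.0483°, lat 94.7567°.
Field: lon ⌊171.0483/20⌋ = 8 → I; lat ⌊94.7567/10⌋ = 9 → J.
Square: lon ⌊11.0483/2⌋ = 5; lat ⌊4.7567/1⌋ = 4.
Subsquare: lon ⌊1.0483/0.0833333⌋ = 12 → m; lat ⌊0.7567/0.0416667⌋ = 18 → s.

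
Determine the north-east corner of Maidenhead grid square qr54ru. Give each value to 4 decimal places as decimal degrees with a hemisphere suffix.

Field Q=16, R=17: +16·20° lon, +17·10° lat → SW at lon 140°, lat 80°.
Square 5, 4: +5·2° lon, +4·1° lat → SW at lon 150°, lat 84°.
Subsquare r=17, u=20: +17·0.0833333° lon, +20·0.0416667° lat → SW at lon 151.417°, lat 84.8333°.
Cell spans 0.0833333° lon × 0.0416667° lat. NE corner is SW corner plus one full cell.
latitude 84.8750° N, longitude 151.5000° E.

84.8750° N, 151.5000° E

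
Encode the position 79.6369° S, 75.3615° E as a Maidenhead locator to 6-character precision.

MB70qi

Shift to the Maidenhead origin (180°W, 90°S): lon 255.3615, lat 10.3631.
Field: 255.3615/20 → 12 → M, 10.3631/10 → 1 → B; chars MB.
Square: 15.3615/2 → 7, 0.3631/1 → 0; chars 70.
Subsquare: 1.3615/0.0833333 → 16 → q, 0.3631/0.0416667 → 8 → i; chars qi.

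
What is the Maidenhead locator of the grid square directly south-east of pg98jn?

PG98km

Longitude subsquare j = 9; +1 → 10 = k.
Latitude subsquare n = 13; −1 → 12 = m.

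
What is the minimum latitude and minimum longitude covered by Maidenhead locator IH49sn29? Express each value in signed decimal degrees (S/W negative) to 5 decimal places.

-10.42083, -10.48333

Field I=8, H=7: +8·20° lon, +7·10° lat → SW at lon -20°, lat -20°.
Square 4, 9: +4·2° lon, +9·1° lat → SW at lon -12°, lat -11°.
Subsquare s=18, n=13: +18·0.0833333° lon, +13·0.0416667° lat → SW at lon -10.5°, lat -10.4583°.
Extended square 2, 9: +2·0.00833333° lon, +9·0.00416667° lat → SW at lon -10.4833°, lat -10.4208°.
latitude -10.42083, longitude -10.48333.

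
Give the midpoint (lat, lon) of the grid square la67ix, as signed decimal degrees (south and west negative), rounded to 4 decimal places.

-82.0208, 52.7083

Field L=11, A=0: +11·20° lon, +0·10° lat → SW at lon 40°, lat -90°.
Square 6, 7: +6·2° lon, +7·1° lat → SW at lon 52°, lat -83°.
Subsquare i=8, x=23: +8·0.0833333° lon, +23·0.0416667° lat → SW at lon 52.6667°, lat -82.0417°.
Cell spans 0.0833333° lon × 0.0416667° lat. Centre is SW corner plus half of each.
latitude -82.0208, longitude 52.7083.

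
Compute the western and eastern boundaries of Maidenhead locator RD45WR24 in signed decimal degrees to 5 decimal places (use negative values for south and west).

169.85000, 169.85833

Field R=17, D=3: +17·20° lon, +3·10° lat → SW at lon 160°, lat -60°.
Square 4, 5: +4·2° lon, +5·1° lat → SW at lon 168°, lat -55°.
Subsquare w=22, r=17: +22·0.0833333° lon, +17·0.0416667° lat → SW at lon 169.833°, lat -54.2917°.
Extended square 2, 4: +2·0.00833333° lon, +4·0.00416667° lat → SW at lon 169.85°, lat -54.275°.
Cell spans 0.00833333° lon × 0.00416667° lat.
west 169.85000, east 169.85833.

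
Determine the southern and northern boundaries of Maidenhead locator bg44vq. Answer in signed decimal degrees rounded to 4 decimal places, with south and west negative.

Field B=1, G=6: +1·20° lon, +6·10° lat → SW at lon -160°, lat -30°.
Square 4, 4: +4·2° lon, +4·1° lat → SW at lon -152°, lat -26°.
Subsquare v=21, q=16: +21·0.0833333° lon, +16·0.0416667° lat → SW at lon -150.25°, lat -25.3333°.
Cell spans 0.0833333° lon × 0.0416667° lat.
south -25.3333, north -25.2917.

-25.3333, -25.2917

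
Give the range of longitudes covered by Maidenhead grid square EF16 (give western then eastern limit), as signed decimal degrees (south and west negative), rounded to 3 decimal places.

-98.000, -96.000

Field E=4, F=5: +4·20° lon, +5·10° lat → SW at lon -100°, lat -40°.
Square 1, 6: +1·2° lon, +6·1° lat → SW at lon -98°, lat -34°.
Cell spans 2° lon × 1° lat.
west -98.000, east -96.000.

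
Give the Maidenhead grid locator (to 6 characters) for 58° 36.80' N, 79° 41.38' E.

Add 180° to longitude and 90° to latitude: 259.6897, 148.6133.
Field: lon ⌊259.6897/20⌋ = 12 → M; lat ⌊148.6133/10⌋ = 14 → O.
Square: lon ⌊19.6897/2⌋ = 9; lat ⌊8.6133/1⌋ = 8.
Subsquare: lon ⌊1.6897/0.0833333⌋ = 20 → u; lat ⌊0.6133/0.0416667⌋ = 14 → o.

MO98uo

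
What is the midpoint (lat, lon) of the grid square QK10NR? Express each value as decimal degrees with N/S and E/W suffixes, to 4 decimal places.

10.7292° N, 143.1250° E

Field Q=16, K=10: +16·20° lon, +10·10° lat → SW at lon 140°, lat 10°.
Square 1, 0: +1·2° lon, +0·1° lat → SW at lon 142°, lat 10°.
Subsquare n=13, r=17: +13·0.0833333° lon, +17·0.0416667° lat → SW at lon 143.083°, lat 10.7083°.
Cell spans 0.0833333° lon × 0.0416667° lat. Centre is SW corner plus half of each.
latitude 10.7292° N, longitude 143.1250° E.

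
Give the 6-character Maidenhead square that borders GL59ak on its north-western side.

Longitude subsquare a = 0; −1 → -1, wraps to 23 = x, carry into square.
Longitude square 5; −1 → 4.
Latitude subsquare k = 10; +1 → 11 = l.

GL49xl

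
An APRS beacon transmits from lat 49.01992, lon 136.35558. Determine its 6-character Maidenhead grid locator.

PN89ea

Offset from 180°W / 90°S: lon 316.3556°, lat 139.0199°.
Field (20°×10°, letters A–R): 316.3556/20 → 15 → P, 139.0199/10 → 13 → N; chars PN.
Square (2°×1°, digits 0–9): 16.3556/2 → 8, 9.0199/1 → 9; chars 89.
Subsquare (5′×2.5′, letters a–x): 0.3556/0.0833333 → 4 → e, 0.0199/0.0416667 → 0 → a; chars ea.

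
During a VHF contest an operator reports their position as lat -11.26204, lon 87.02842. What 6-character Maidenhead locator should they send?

NH38mr

Shift to the Maidenhead origin (180°W, 90°S): lon 267.0284, lat 78.7380.
Field: lon ⌊267.0284/20⌋ = 13 → N; lat ⌊78.7380/10⌋ = 7 → H.
Square: lon ⌊7.0284/2⌋ = 3; lat ⌊8.7380/1⌋ = 8.
Subsquare: lon ⌊1.0284/0.0833333⌋ = 12 → m; lat ⌊0.7380/0.0416667⌋ = 17 → r.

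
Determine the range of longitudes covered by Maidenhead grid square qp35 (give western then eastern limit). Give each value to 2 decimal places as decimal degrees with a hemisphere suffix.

Field Q=16, P=15: +16·20° lon, +15·10° lat → SW at lon 140°, lat 60°.
Square 3, 5: +3·2° lon, +5·1° lat → SW at lon 146°, lat 65°.
Cell spans 2° lon × 1° lat.
west 146.00° E, east 148.00° E.

146.00° E, 148.00° E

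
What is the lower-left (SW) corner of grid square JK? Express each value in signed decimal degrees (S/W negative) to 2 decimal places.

10.00, 0.00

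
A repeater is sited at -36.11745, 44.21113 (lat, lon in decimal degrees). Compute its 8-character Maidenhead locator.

LF23cv51

Shift to the Maidenhead origin (180°W, 90°S): lon 224.21113, lat 53.88255.
Field: 224.21113/20 → 11 → L, 53.88255/10 → 5 → F; chars LF.
Square: 4.21113/2 → 2, 3.88255/1 → 3; chars 23.
Subsquare: 0.21113/0.0833333 → 2 → c, 0.88255/0.0416667 → 21 → v; chars cv.
Extended square: 0.04446/0.00833333 → 5, 0.00755/0.00416667 → 1; chars 51.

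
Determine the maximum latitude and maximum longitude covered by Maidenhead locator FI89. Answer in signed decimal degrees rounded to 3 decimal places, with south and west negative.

0.000, -62.000

Field F=5, I=8: +5·20° lon, +8·10° lat → SW at lon -80°, lat -10°.
Square 8, 9: +8·2° lon, +9·1° lat → SW at lon -64°, lat -1°.
Cell spans 2° lon × 1° lat. NE corner is SW corner plus one full cell.
latitude 0.000, longitude -62.000.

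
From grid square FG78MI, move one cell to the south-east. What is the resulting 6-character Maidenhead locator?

FG78nh

Longitude subsquare m = 12; +1 → 13 = n.
Latitude subsquare i = 8; −1 → 7 = h.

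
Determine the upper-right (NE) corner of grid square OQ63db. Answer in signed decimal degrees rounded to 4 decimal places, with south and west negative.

73.0833, 112.3333

Field O=14, Q=16: +14·20° lon, +16·10° lat → SW at lon 100°, lat 70°.
Square 6, 3: +6·2° lon, +3·1° lat → SW at lon 112°, lat 73°.
Subsquare d=3, b=1: +3·0.0833333° lon, +1·0.0416667° lat → SW at lon 112.25°, lat 73.0417°.
Cell spans 0.0833333° lon × 0.0416667° lat. NE corner is SW corner plus one full cell.
latitude 73.0833, longitude 112.3333.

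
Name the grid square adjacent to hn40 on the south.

HM49

Latitude square 0; −1 → -1, wraps to 9, carry into field.
Latitude field N = 13; −1 → 12 = M.
The longitude characters are unchanged.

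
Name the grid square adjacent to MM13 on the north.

MM14

Latitude square 3; +1 → 4.
The longitude characters are unchanged.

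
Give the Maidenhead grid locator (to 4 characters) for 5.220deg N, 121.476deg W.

Add 180° to longitude and 90° to latitude: 58.52, 95.22.
Field (20°×10°, letters A–R): lon ⌊58.52/20⌋ = 2 → C; lat ⌊95.22/10⌋ = 9 → J.
Square (2°×1°, digits 0–9): lon ⌊18.52/2⌋ = 9; lat ⌊5.22/1⌋ = 5.

CJ95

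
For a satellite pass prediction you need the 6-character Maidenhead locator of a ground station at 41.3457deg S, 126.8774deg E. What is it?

Add 180° to longitude and 90° to latitude: 306.8774, 48.6543.
Field: 306.8774/20 → 15 → P, 48.6543/10 → 4 → E; chars PE.
Square: 6.8774/2 → 3, 8.6543/1 → 8; chars 38.
Subsquare: 0.8774/0.0833333 → 10 → k, 0.6543/0.0416667 → 15 → p; chars kp.

PE38kp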